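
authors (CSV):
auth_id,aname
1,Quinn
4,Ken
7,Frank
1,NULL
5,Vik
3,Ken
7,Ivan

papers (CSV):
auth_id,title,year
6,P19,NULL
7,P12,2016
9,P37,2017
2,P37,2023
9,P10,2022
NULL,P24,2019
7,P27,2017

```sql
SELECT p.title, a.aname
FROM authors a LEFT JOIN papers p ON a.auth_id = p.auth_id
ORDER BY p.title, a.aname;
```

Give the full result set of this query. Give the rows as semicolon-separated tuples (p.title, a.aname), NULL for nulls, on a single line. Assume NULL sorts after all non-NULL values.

(P12, Frank); (P12, Ivan); (P27, Frank); (P27, Ivan); (NULL, Ken); (NULL, Ken); (NULL, Quinn); (NULL, Vik); (NULL, NULL)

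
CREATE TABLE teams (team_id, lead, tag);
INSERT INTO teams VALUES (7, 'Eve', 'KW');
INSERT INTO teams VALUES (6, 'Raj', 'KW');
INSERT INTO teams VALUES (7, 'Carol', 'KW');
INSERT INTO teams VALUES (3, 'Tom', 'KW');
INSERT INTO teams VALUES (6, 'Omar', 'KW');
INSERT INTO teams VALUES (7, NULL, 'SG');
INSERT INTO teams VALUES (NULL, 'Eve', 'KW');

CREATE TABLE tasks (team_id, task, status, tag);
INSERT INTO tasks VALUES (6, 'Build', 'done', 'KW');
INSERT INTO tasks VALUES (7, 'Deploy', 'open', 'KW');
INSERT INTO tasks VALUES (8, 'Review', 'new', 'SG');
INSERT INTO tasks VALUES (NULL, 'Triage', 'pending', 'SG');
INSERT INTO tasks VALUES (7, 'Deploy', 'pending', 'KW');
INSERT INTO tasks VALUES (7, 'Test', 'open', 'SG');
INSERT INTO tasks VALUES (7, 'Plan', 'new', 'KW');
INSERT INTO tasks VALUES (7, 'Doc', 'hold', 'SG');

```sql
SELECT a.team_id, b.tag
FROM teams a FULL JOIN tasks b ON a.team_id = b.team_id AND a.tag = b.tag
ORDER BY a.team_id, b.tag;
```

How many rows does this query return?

14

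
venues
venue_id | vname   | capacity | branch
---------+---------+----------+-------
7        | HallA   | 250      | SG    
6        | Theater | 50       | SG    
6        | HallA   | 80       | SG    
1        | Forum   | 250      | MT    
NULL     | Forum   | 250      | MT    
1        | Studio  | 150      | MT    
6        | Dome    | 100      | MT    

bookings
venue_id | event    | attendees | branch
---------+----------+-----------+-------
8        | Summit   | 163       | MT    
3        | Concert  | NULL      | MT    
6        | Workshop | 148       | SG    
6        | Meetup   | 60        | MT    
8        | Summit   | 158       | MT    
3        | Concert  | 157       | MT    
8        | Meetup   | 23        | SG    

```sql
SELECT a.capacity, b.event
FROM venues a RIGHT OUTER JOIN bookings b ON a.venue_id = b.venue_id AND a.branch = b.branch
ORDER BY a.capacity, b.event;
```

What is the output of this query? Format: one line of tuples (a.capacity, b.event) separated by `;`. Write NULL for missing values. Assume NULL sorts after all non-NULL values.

RIGHT JOIN keeps every row from `bookings`; unmatched rows get NULL for `venues`'s columns.
Matching on a.venue_id = b.venue_id AND a.branch = b.branch. A NULL in a compared column never satisfies the condition.
- a row (venue_id=7, branch=SG): no match.
- a row (venue_id=6, branch=SG): matches 1 b row(s) → 1 output row(s).
- a row (venue_id=6, branch=SG): matches 1 b row(s) → 1 output row(s).
- a row (venue_id=1, branch=MT): no match.
- a row (venue_id=NULL, branch=MT): no match.
- a row (venue_id=1, branch=MT): no match.
- a row (venue_id=6, branch=MT): matches 1 b row(s) → 1 output row(s).
- 5 row(s) from b found no a partner → padded with NULL.
After projecting and ordering:
a.capacity | b.event
50 | Workshop
80 | Workshop
100 | Meetup
NULL | Concert
NULL | Concert
NULL | Meetup
NULL | Summit
NULL | Summit

(50, Workshop); (80, Workshop); (100, Meetup); (NULL, Concert); (NULL, Concert); (NULL, Meetup); (NULL, Summit); (NULL, Summit)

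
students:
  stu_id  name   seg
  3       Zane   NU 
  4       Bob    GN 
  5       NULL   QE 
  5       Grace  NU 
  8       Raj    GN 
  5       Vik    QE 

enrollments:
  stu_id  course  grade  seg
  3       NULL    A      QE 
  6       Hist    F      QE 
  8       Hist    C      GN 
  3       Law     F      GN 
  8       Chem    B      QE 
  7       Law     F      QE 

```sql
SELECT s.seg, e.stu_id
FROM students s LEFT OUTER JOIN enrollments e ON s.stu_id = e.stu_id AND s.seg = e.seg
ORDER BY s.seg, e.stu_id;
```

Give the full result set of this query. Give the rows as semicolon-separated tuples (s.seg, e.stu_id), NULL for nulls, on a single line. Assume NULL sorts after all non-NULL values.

(GN, 8); (GN, NULL); (NU, NULL); (NU, NULL); (QE, NULL); (QE, NULL)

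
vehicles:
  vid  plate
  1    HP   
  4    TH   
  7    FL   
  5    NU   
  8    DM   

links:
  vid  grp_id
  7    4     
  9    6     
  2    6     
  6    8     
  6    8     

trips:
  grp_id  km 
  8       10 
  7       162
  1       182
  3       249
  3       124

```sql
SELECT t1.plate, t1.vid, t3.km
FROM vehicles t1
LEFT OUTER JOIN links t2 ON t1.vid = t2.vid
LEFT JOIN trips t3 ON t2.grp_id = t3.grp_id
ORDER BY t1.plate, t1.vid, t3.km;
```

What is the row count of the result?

Joins associate left-to-right: vehicles LEFT JOIN links on vid gives 5 intermediate row(s).
Then LEFT JOIN `trips t3` on grp_id: each of those 5 rows is kept; rows whose t2.grp_id has no match in t3 get NULL for t3's columns.
Result: 5 row(s).

5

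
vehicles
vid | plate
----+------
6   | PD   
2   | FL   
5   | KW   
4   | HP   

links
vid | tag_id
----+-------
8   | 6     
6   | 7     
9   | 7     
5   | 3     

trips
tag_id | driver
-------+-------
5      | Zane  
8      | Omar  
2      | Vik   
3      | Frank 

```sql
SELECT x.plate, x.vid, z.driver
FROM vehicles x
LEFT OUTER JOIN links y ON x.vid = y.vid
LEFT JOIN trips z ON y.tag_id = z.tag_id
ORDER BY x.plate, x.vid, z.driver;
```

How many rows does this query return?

4

Step 1 — x LEFT JOIN y on vid → 4 row(s).
Then LEFT JOIN `trips z` on tag_id: each of those 4 rows is kept; rows whose y.tag_id has no match in z get NULL for z's columns.
Result: 4 row(s).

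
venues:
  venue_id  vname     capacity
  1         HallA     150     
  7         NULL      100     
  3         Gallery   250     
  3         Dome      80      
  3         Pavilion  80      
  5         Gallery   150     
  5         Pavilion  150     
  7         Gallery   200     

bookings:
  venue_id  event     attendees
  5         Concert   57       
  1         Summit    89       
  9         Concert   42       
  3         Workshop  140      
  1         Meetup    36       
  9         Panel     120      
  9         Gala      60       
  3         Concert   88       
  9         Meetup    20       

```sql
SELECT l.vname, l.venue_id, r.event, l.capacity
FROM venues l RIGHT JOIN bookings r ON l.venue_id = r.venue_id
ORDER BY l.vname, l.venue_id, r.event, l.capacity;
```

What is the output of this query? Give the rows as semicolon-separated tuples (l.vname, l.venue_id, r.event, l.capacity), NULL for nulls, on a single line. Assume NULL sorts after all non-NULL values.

RIGHT JOIN keeps every row from `bookings`; unmatched rows get NULL for `venues`'s columns.
Matching on l.venue_id = r.venue_id.
- l[0] venue_id=1 → 2 match(es) in r → 2 row(s).
- l[1] venue_id=7 → no match.
- l[2] venue_id=3 → 2 match(es) in r → 2 row(s).
- l[3] venue_id=3 → 2 match(es) in r → 2 row(s).
- l[4] venue_id=3 → 2 match(es) in r → 2 row(s).
- l[5] venue_id=5 → 1 match(es) in r → 1 row(s).
- l[6] venue_id=5 → 1 match(es) in r → 1 row(s).
- l[7] venue_id=7 → no match.
- plus 4 unmatched r row(s), each kept with NULL l columns.

(Dome, 3, Concert, 80); (Dome, 3, Workshop, 80); (Gallery, 3, Concert, 250); (Gallery, 3, Workshop, 250); (Gallery, 5, Concert, 150); (HallA, 1, Meetup, 150); (HallA, 1, Summit, 150); (Pavilion, 3, Concert, 80); (Pavilion, 3, Workshop, 80); (Pavilion, 5, Concert, 150); (NULL, NULL, Concert, NULL); (NULL, NULL, Gala, NULL); (NULL, NULL, Meetup, NULL); (NULL, NULL, Panel, NULL)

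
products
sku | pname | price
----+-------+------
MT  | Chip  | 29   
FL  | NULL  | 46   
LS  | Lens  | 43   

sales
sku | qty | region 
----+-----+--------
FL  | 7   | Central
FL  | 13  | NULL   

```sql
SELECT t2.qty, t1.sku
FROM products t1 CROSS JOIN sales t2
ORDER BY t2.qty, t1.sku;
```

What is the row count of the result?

6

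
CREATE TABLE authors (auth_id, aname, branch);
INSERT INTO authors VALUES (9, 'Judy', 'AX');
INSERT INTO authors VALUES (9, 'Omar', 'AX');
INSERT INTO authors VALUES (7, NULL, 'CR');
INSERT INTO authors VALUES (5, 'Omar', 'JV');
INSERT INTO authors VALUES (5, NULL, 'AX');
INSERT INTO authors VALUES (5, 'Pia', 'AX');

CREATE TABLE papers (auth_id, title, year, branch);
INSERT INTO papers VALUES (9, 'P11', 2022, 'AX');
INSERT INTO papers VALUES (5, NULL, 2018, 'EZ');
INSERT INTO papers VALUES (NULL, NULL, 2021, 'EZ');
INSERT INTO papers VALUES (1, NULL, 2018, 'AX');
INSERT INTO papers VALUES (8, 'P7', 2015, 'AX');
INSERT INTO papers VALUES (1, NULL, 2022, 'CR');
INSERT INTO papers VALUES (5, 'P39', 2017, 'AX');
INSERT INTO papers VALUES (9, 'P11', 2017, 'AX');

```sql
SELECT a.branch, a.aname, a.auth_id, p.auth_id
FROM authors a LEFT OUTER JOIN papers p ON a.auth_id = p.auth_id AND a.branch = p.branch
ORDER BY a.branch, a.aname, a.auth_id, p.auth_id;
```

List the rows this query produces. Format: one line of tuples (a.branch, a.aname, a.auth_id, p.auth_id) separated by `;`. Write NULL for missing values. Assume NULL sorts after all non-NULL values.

(AX, Judy, 9, 9); (AX, Judy, 9, 9); (AX, Omar, 9, 9); (AX, Omar, 9, 9); (AX, Pia, 5, 5); (AX, NULL, 5, 5); (CR, NULL, 7, NULL); (JV, Omar, 5, NULL)

LEFT JOIN keeps every row from `authors`; unmatched rows get NULL for `papers`'s columns.
Matching on a.auth_id = p.auth_id AND a.branch = p.branch. A NULL in a compared column never satisfies the condition.
Matched pairs: 6; unmatched a rows kept: 2.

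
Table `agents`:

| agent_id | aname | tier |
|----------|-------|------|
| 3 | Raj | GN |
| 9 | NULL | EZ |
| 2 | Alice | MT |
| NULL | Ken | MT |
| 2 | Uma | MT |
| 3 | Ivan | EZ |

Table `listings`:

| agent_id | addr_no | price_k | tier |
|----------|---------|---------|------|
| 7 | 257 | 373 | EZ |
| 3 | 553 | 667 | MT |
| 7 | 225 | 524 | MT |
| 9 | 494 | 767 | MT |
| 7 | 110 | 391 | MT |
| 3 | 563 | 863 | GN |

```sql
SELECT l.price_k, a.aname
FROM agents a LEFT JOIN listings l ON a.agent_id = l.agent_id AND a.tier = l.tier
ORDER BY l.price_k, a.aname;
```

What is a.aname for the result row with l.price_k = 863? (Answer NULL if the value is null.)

Raj

LEFT JOIN keeps every row from `agents`; unmatched rows get NULL for `listings`'s columns.
Matching on a.agent_id = l.agent_id AND a.tier = l.tier. A NULL in a compared column never satisfies the condition.
- a (agent_id=3, tier=GN) pairs with 1 row(s) of l.
- a (agent_id=9, tier=EZ) has no partner → padded with NULL.
- a (agent_id=2, tier=MT) has no partner → padded with NULL.
- a (agent_id=NULL, tier=MT) has no partner → padded with NULL.
- a (agent_id=2, tier=MT) has no partner → padded with NULL.
- a (agent_id=3, tier=EZ) has no partner → padded with NULL.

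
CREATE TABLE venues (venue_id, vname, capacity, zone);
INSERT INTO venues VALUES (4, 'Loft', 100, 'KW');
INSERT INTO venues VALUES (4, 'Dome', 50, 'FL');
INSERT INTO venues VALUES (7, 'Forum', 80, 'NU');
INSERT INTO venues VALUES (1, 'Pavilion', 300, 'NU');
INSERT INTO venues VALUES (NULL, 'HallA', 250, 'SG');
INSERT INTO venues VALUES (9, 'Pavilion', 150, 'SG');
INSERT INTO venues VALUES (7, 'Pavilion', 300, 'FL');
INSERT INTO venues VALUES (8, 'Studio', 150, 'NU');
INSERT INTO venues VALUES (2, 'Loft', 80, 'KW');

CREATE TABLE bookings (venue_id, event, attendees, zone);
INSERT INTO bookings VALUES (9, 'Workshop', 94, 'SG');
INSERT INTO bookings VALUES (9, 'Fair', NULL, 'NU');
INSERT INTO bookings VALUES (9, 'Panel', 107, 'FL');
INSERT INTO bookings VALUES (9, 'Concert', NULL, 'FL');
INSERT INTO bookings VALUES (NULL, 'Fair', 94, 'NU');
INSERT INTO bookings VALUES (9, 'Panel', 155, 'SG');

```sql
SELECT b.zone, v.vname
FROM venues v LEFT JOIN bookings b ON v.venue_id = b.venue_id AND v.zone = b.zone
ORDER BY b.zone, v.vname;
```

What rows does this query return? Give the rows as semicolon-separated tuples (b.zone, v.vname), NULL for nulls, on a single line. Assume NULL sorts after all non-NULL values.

LEFT JOIN keeps every row from `venues`; unmatched rows get NULL for `bookings`'s columns.
Matching on v.venue_id = b.venue_id AND v.zone = b.zone. A NULL in a compared column never satisfies the condition.
Matched pairs: 2; unmatched v rows kept: 8.

(SG, Pavilion); (SG, Pavilion); (NULL, Dome); (NULL, Forum); (NULL, HallA); (NULL, Loft); (NULL, Loft); (NULL, Pavilion); (NULL, Pavilion); (NULL, Studio)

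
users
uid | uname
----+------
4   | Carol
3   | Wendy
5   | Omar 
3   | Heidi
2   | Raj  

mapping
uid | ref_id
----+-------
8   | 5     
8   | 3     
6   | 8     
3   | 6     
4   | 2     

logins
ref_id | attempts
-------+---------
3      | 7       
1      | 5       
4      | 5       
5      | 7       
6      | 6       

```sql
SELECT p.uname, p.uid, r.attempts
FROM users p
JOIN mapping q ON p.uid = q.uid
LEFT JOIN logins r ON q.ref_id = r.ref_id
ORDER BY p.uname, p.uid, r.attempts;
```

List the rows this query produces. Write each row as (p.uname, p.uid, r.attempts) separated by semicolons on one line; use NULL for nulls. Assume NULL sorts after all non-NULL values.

Step 1 — p INNER JOIN q on uid → 3 row(s).
Then LEFT JOIN `logins r` on ref_id: each of those 3 rows is kept; rows whose q.ref_id has no match in r get NULL for r's columns.

(Carol, 4, NULL); (Heidi, 3, 6); (Wendy, 3, 6)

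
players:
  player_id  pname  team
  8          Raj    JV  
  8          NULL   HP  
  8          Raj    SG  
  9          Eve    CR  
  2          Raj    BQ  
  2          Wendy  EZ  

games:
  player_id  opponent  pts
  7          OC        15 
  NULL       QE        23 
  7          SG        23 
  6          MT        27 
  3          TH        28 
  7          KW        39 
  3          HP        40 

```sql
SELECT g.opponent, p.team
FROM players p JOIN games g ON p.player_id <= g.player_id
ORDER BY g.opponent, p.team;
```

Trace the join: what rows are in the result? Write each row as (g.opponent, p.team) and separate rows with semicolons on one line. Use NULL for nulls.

INNER JOIN keeps only pairs where the ON condition holds.
Matching on p.player_id <= g.player_id. A NULL in a compared column never satisfies the condition.
- p (player_id=8) has no partner → excluded.
- p (player_id=8) has no partner → excluded.
- p (player_id=8) has no partner → excluded.
- p (player_id=9) has no partner → excluded.
- p (player_id=2) pairs with 6 row(s) of g.
- p (player_id=2) pairs with 6 row(s) of g.

(HP, BQ); (HP, EZ); (KW, BQ); (KW, EZ); (MT, BQ); (MT, EZ); (OC, BQ); (OC, EZ); (SG, BQ); (SG, EZ); (TH, BQ); (TH, EZ)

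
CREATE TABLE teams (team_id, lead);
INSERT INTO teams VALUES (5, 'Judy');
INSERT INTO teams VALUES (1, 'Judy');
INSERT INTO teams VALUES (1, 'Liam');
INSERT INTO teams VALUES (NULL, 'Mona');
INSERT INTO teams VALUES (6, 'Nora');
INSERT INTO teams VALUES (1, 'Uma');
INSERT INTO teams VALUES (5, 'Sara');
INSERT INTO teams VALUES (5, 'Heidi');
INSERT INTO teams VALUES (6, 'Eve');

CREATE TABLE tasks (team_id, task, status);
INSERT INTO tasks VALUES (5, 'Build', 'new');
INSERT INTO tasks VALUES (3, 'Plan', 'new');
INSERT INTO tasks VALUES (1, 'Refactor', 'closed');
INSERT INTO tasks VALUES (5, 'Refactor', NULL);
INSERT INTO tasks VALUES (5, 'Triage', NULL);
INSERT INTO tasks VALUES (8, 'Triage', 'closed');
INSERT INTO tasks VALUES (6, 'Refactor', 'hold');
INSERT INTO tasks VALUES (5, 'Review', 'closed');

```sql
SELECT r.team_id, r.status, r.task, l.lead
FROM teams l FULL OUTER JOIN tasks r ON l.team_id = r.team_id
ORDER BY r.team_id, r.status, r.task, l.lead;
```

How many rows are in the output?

20

FULL OUTER JOIN keeps every row from both sides; unmatched rows get NULL for the other side's columns.
Matching on l.team_id = r.team_id. A NULL in a compared column never satisfies the condition.
- l row (team_id=5): matches 4 r row(s) → 4 output row(s).
- l row (team_id=1): matches 1 r row(s) → 1 output row(s).
- l row (team_id=1): matches 1 r row(s) → 1 output row(s).
- l row (team_id=NULL): no match → kept, r columns NULL.
- l row (team_id=6): matches 1 r row(s) → 1 output row(s).
- l row (team_id=1): matches 1 r row(s) → 1 output row(s).
- l row (team_id=5): matches 4 r row(s) → 4 output row(s).
- l row (team_id=5): matches 4 r row(s) → 4 output row(s).
- l row (team_id=6): matches 1 r row(s) → 1 output row(s).
- plus 2 unmatched r row(s), each kept with NULL l columns.
Total: 17 matched + 3 padded = 20 rows.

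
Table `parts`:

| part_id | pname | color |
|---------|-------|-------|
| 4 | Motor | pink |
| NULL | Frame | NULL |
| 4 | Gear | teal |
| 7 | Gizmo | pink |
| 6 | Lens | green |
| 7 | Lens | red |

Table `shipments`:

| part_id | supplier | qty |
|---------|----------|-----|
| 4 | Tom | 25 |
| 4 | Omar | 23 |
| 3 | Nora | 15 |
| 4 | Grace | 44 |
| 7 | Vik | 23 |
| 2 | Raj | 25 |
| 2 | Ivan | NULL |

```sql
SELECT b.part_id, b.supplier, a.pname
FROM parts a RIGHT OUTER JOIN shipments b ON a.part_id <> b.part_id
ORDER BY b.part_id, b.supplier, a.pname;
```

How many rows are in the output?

27

RIGHT JOIN keeps every row from `shipments`; unmatched rows get NULL for `parts`'s columns.
Matching on a.part_id <> b.part_id. A NULL in a compared column never satisfies the condition.
- part_id=4: 4 matching b row(s), so 4 row(s) emitted.
- part_id=NULL: no matching b row.
- part_id=4: 4 matching b row(s), so 4 row(s) emitted.
- part_id=7: 6 matching b row(s), so 6 row(s) emitted.
- part_id=6: 7 matching b row(s), so 7 row(s) emitted.
- part_id=7: 6 matching b row(s), so 6 row(s) emitted.
- every b row matched at least one a row.
Total: 27 rows.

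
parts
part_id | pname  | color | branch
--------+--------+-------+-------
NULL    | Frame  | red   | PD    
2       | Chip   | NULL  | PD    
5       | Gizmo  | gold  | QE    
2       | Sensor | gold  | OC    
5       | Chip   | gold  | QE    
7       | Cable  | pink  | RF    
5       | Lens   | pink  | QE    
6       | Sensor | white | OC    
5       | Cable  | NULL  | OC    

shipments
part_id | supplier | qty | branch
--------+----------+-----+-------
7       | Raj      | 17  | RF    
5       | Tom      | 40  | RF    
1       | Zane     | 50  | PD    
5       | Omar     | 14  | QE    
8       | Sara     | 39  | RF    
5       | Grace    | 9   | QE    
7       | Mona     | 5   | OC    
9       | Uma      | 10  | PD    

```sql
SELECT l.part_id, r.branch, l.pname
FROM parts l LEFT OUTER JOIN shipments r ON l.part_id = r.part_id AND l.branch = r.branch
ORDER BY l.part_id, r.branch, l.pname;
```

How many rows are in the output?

12

LEFT JOIN keeps every row from `parts`; unmatched rows get NULL for `shipments`'s columns.
Matching on l.part_id = r.part_id AND l.branch = r.branch. A NULL in a compared column never satisfies the condition.
Matched pairs: 7; unmatched l rows kept: 5.
Total: 7 matched + 5 padded = 12 rows.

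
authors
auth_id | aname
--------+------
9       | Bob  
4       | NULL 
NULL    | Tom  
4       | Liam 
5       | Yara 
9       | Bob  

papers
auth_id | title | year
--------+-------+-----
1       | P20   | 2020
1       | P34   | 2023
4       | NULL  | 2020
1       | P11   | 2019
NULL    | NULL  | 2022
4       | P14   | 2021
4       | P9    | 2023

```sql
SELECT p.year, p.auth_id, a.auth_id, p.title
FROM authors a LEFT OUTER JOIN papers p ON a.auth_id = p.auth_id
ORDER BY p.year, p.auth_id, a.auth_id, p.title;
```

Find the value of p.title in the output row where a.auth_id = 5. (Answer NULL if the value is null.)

LEFT JOIN keeps every row from `authors`; unmatched rows get NULL for `papers`'s columns.
Matching on a.auth_id = p.auth_id. A NULL in a compared column never satisfies the condition.
- auth_id=9: no p row matches, row kept with p columns NULL.
- auth_id=4: 3 matching p row(s), so 3 row(s) emitted.
- auth_id=NULL: no p row matches, row kept with p columns NULL.
- auth_id=4: 3 matching p row(s), so 3 row(s) emitted.
- auth_id=5: no p row matches, row kept with p columns NULL.
- auth_id=9: no p row matches, row kept with p columns NULL.

NULL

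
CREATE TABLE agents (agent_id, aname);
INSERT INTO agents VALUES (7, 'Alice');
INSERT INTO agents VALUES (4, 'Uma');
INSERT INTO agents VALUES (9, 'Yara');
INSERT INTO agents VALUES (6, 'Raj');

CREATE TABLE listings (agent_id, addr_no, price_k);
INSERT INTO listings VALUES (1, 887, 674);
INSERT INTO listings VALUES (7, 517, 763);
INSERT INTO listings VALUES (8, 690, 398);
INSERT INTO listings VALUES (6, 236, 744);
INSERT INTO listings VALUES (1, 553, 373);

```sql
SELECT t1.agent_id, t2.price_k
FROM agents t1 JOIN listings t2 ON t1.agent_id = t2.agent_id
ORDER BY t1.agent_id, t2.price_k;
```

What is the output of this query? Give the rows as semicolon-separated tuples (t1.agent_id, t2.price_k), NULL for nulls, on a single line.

(6, 744); (7, 763)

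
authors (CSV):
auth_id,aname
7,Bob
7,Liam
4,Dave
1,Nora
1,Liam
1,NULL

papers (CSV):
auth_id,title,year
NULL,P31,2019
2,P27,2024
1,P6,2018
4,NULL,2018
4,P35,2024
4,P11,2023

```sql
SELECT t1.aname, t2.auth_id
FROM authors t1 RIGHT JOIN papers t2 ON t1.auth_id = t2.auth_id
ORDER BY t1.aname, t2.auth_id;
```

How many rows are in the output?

RIGHT JOIN keeps every row from `papers`; unmatched rows get NULL for `authors`'s columns.
Matching on t1.auth_id = t2.auth_id. A NULL in a compared column never satisfies the condition.
- t1 row (auth_id=7): no match.
- t1 row (auth_id=7): no match.
- t1 row (auth_id=4): matches 3 t2 row(s) → 3 output row(s).
- t1 row (auth_id=1): matches 1 t2 row(s) → 1 output row(s).
- t1 row (auth_id=1): matches 1 t2 row(s) → 1 output row(s).
- t1 row (auth_id=1): matches 1 t2 row(s) → 1 output row(s).
- plus 2 unmatched t2 row(s), each kept with NULL t1 columns.
Total: 6 matched + 2 padded = 8 rows.

8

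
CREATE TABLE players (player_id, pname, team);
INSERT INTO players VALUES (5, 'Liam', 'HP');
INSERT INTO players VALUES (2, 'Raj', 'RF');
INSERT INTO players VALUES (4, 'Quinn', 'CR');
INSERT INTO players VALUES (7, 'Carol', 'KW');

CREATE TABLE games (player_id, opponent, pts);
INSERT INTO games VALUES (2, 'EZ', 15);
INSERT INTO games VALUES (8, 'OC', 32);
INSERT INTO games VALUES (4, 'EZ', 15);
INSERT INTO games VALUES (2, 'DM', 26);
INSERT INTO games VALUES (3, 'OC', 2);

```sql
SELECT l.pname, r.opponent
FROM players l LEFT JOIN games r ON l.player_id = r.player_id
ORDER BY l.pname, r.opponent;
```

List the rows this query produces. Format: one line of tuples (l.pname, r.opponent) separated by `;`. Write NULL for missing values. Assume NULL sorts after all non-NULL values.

LEFT JOIN keeps every row from `players`; unmatched rows get NULL for `games`'s columns.
Matching on l.player_id = r.player_id.
- l (player_id=5) has no partner → padded with NULL.
- l (player_id=2) pairs with 2 row(s) of r.
- l (player_id=4) pairs with 1 row(s) of r.
- l (player_id=7) has no partner → padded with NULL.
After projecting and ordering:
l.pname | r.opponent
Carol | NULL
Liam | NULL
Quinn | EZ
Raj | DM
Raj | EZ

(Carol, NULL); (Liam, NULL); (Quinn, EZ); (Raj, DM); (Raj, EZ)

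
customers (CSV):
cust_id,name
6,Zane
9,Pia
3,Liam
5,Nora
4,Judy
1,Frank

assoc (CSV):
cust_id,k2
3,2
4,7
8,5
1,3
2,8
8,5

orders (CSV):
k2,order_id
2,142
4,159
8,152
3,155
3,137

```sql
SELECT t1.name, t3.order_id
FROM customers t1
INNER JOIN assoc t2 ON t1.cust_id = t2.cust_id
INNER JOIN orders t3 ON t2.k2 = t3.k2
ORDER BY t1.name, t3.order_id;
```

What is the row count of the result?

Evaluate left to right. First `customers t1 INNER JOIN assoc t2` on cust_id: 3 row(s).
Then INNER JOIN `orders t3` on k2: keep only rows whose t2.k2 appears in t3.
Result: 3 row(s).

3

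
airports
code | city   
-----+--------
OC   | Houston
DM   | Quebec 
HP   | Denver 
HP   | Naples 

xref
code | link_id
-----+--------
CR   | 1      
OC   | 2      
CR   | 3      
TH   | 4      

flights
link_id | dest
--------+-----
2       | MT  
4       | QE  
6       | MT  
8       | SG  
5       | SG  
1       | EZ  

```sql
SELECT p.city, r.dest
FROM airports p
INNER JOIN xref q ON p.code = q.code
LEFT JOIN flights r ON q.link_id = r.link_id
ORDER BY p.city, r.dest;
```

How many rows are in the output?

Evaluate left to right. First `airports p INNER JOIN xref q` on code: 1 row(s).
Then LEFT JOIN `flights r` on link_id: each of those 1 rows is kept; rows whose q.link_id has no match in r get NULL for r's columns.
Result: 1 row(s).

1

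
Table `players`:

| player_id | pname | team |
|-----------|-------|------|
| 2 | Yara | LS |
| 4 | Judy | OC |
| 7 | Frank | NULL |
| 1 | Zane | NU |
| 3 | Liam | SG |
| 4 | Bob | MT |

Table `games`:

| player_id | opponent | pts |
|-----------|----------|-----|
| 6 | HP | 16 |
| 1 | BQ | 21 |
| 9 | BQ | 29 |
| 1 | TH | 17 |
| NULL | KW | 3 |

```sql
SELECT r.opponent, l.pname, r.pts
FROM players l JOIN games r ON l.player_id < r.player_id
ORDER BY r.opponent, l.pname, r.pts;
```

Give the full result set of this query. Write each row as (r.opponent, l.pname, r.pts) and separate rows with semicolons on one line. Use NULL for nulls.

INNER JOIN keeps only pairs where the ON condition holds.
Matching on l.player_id < r.player_id. A NULL in a compared column never satisfies the condition.
- l (player_id=2) pairs with 2 row(s) of r.
- l (player_id=4) pairs with 2 row(s) of r.
- l (player_id=7) pairs with 1 row(s) of r.
- l (player_id=1) pairs with 2 row(s) of r.
- l (player_id=3) pairs with 2 row(s) of r.
- l (player_id=4) pairs with 2 row(s) of r.

(BQ, Bob, 29); (BQ, Frank, 29); (BQ, Judy, 29); (BQ, Liam, 29); (BQ, Yara, 29); (BQ, Zane, 29); (HP, Bob, 16); (HP, Judy, 16); (HP, Liam, 16); (HP, Yara, 16); (HP, Zane, 16)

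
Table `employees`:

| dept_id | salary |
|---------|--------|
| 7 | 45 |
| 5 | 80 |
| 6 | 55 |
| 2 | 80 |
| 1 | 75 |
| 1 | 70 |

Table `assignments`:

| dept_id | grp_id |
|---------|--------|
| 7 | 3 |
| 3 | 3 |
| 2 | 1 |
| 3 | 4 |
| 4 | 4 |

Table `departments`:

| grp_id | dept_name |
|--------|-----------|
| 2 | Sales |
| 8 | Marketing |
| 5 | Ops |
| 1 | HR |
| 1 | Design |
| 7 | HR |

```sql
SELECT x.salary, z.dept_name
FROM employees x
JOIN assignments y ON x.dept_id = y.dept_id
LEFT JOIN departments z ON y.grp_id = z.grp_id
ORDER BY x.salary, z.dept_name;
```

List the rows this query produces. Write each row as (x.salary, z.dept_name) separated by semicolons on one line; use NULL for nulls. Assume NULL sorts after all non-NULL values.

Step 1 — x INNER JOIN y on dept_id → 2 row(s).
Then LEFT JOIN `departments z` on grp_id: each of those 2 rows is kept; rows whose y.grp_id has no match in z get NULL for z's columns.

(45, NULL); (80, Design); (80, HR)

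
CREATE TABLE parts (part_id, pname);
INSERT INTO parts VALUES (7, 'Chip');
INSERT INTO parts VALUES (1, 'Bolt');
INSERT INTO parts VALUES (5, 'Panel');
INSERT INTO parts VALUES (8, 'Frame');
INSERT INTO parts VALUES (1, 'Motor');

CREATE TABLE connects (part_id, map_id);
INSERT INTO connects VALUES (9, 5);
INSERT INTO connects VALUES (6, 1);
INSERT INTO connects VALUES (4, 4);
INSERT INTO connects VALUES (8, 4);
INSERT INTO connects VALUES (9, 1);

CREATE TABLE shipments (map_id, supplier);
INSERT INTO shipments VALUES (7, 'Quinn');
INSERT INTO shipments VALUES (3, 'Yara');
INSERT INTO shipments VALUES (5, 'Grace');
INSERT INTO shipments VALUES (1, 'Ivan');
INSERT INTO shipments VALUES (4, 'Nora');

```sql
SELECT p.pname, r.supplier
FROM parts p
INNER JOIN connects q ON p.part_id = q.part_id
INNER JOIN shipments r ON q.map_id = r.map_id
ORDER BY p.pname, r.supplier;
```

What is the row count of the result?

1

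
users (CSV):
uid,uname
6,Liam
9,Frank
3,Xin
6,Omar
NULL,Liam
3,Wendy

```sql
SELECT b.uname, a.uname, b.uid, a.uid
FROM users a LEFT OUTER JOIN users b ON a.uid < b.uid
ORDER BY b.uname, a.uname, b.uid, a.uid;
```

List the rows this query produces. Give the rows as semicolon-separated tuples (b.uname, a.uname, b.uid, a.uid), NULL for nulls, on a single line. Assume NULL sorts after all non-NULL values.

LEFT JOIN keeps every row from `users a`; unmatched rows get NULL for `users b`'s columns.
Matching on a.uid < b.uid. A NULL in a compared column never satisfies the condition.
Matched pairs: 8; unmatched a rows kept: 2.

(Frank, Liam, 9, 6); (Frank, Omar, 9, 6); (Frank, Wendy, 9, 3); (Frank, Xin, 9, 3); (Liam, Wendy, 6, 3); (Liam, Xin, 6, 3); (Omar, Wendy, 6, 3); (Omar, Xin, 6, 3); (NULL, Frank, NULL, 9); (NULL, Liam, NULL, NULL)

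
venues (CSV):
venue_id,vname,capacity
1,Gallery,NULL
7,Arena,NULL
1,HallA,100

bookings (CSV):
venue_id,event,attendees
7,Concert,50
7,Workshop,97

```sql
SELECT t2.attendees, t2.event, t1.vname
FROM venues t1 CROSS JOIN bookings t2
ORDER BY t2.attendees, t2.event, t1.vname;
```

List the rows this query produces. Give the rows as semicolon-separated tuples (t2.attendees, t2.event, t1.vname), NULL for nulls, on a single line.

CROSS JOIN pairs every row of `venues` with every row of `bookings`: 3 × 2 = 6 rows.
After projecting and ordering:
t2.attendees | t2.event | t1.vname
50 | Concert | Arena
50 | Concert | Gallery
50 | Concert | HallA
97 | Workshop | Arena
97 | Workshop | Gallery
97 | Workshop | HallA

(50, Concert, Arena); (50, Concert, Gallery); (50, Concert, HallA); (97, Workshop, Arena); (97, Workshop, Gallery); (97, Workshop, HallA)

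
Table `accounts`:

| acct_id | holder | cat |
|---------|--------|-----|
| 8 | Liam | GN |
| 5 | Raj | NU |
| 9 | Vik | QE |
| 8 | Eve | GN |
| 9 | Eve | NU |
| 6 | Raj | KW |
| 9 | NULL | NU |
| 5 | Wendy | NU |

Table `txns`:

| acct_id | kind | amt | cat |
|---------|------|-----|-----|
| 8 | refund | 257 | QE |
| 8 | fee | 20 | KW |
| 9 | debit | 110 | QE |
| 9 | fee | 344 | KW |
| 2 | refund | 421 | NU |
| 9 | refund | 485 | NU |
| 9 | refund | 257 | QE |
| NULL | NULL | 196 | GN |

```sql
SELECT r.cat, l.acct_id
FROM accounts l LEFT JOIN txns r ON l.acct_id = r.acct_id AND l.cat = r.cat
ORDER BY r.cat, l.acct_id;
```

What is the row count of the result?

9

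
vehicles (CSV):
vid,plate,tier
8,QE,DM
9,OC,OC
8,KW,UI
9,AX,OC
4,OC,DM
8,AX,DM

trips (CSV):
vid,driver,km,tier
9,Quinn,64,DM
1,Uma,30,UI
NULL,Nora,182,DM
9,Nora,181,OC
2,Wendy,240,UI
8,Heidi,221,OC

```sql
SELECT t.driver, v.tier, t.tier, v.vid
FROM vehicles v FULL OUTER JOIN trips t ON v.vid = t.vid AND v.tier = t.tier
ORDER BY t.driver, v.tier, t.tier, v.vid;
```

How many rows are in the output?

11

FULL OUTER JOIN keeps every row from both sides; unmatched rows get NULL for the other side's columns.
Matching on v.vid = t.vid AND v.tier = t.tier. A NULL in a compared column never satisfies the condition.
- v[0] vid=8, tier=DM → no match; kept with NULLs on the t side.
- v[1] vid=9, tier=OC → 1 match(es) in t → 1 row(s).
- v[2] vid=8, tier=UI → no match; kept with NULLs on the t side.
- v[3] vid=9, tier=OC → 1 match(es) in t → 1 row(s).
- v[4] vid=4, tier=DM → no match; kept with NULLs on the t side.
- v[5] vid=8, tier=DM → no match; kept with NULLs on the t side.
- plus 5 unmatched t row(s), each kept with NULL v columns.
Total: 2 matched + 9 padded = 11 rows.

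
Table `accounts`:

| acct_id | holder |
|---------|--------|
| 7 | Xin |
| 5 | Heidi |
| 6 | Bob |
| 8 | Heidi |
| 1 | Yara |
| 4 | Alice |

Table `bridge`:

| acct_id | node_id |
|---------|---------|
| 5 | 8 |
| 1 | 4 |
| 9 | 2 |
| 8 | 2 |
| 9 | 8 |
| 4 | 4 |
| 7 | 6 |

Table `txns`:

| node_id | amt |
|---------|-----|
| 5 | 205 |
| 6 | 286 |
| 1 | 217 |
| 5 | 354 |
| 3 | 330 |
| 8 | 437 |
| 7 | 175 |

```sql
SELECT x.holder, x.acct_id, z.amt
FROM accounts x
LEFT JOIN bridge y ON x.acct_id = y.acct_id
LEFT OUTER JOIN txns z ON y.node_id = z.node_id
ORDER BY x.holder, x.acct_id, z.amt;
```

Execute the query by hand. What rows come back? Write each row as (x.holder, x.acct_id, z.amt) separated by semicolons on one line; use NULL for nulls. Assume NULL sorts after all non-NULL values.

Evaluate left to right. First `accounts x LEFT JOIN bridge y` on acct_id: 6 row(s).
Then LEFT JOIN `txns z` on node_id: each of those 6 rows is kept; rows whose y.node_id has no match in z get NULL for z's columns.

(Alice, 4, NULL); (Bob, 6, NULL); (Heidi, 5, 437); (Heidi, 8, NULL); (Xin, 7, 286); (Yara, 1, NULL)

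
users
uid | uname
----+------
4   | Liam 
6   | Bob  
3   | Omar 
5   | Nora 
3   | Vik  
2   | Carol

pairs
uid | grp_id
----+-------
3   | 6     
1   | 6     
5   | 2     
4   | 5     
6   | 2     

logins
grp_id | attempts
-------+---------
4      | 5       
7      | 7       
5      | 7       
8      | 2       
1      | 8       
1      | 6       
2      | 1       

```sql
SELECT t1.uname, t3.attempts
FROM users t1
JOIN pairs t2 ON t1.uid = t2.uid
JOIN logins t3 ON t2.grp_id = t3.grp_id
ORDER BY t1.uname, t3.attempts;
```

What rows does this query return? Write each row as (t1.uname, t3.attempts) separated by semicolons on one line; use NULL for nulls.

(Bob, 1); (Liam, 7); (Nora, 1)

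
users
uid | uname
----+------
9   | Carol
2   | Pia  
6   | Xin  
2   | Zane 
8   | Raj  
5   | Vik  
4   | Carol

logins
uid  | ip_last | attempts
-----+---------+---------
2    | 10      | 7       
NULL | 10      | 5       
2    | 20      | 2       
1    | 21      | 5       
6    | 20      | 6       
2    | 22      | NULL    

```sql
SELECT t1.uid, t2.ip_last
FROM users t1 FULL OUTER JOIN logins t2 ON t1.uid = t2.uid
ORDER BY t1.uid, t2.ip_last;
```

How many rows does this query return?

13

FULL OUTER JOIN keeps every row from both sides; unmatched rows get NULL for the other side's columns.
Matching on t1.uid = t2.uid. A NULL in a compared column never satisfies the condition.
- t1 (uid=9) has no partner → padded with NULL.
- t1 (uid=2) pairs with 3 row(s) of t2.
- t1 (uid=6) pairs with 1 row(s) of t2.
- t1 (uid=2) pairs with 3 row(s) of t2.
- t1 (uid=8) has no partner → padded with NULL.
- t1 (uid=5) has no partner → padded with NULL.
- t1 (uid=4) has no partner → padded with NULL.
- 2 t2 row(s) had no t1 match → kept, t1 columns NULL.
Total: 7 matched + 6 padded = 13 rows.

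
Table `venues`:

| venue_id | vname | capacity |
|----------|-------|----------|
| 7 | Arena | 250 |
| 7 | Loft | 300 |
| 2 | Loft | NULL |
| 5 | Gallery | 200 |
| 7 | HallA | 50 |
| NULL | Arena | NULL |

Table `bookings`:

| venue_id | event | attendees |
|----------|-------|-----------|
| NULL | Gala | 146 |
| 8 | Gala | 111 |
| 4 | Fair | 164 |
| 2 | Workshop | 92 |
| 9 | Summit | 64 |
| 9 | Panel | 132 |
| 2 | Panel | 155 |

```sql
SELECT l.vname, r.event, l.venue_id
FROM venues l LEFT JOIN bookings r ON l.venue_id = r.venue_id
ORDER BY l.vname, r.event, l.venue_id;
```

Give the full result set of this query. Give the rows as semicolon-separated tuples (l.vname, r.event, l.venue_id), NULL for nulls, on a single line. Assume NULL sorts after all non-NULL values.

LEFT JOIN keeps every row from `venues`; unmatched rows get NULL for `bookings`'s columns.
Matching on l.venue_id = r.venue_id. A NULL in a compared column never satisfies the condition.
- l[0] venue_id=7 → no match; kept with NULLs on the r side.
- l[1] venue_id=7 → no match; kept with NULLs on the r side.
- l[2] venue_id=2 → 2 match(es) in r → 2 row(s).
- l[3] venue_id=5 → no match; kept with NULLs on the r side.
- l[4] venue_id=7 → no match; kept with NULLs on the r side.
- l[5] venue_id=NULL → no match; kept with NULLs on the r side.
After projecting and ordering:
l.vname | r.event | l.venue_id
Arena | NULL | 7
Arena | NULL | NULL
Gallery | NULL | 5
HallA | NULL | 7
Loft | Panel | 2
Loft | Workshop | 2
Loft | NULL | 7

(Arena, NULL, 7); (Arena, NULL, NULL); (Gallery, NULL, 5); (HallA, NULL, 7); (Loft, Panel, 2); (Loft, Workshop, 2); (Loft, NULL, 7)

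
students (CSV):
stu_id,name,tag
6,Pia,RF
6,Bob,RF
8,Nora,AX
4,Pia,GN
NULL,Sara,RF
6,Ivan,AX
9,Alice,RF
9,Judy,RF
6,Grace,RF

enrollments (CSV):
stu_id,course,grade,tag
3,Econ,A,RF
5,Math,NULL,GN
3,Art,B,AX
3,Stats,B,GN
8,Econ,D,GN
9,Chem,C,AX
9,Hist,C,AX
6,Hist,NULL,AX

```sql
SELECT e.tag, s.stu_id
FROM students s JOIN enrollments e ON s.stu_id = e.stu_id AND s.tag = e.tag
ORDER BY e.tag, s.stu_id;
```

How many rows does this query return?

INNER JOIN keeps only pairs where the ON condition holds.
Matching on s.stu_id = e.stu_id AND s.tag = e.tag. A NULL in a compared column never satisfies the condition.
- s (stu_id=6, tag=RF) has no partner → excluded.
- s (stu_id=6, tag=RF) has no partner → excluded.
- s (stu_id=8, tag=AX) has no partner → excluded.
- s (stu_id=4, tag=GN) has no partner → excluded.
- s (stu_id=NULL, tag=RF) has no partner → excluded.
- s (stu_id=6, tag=AX) pairs with 1 row(s) of e.
- s (stu_id=9, tag=RF) has no partner → excluded.
- s (stu_id=9, tag=RF) has no partner → excluded.
- s (stu_id=6, tag=RF) has no partner → excluded.
Total: 1 rows.

1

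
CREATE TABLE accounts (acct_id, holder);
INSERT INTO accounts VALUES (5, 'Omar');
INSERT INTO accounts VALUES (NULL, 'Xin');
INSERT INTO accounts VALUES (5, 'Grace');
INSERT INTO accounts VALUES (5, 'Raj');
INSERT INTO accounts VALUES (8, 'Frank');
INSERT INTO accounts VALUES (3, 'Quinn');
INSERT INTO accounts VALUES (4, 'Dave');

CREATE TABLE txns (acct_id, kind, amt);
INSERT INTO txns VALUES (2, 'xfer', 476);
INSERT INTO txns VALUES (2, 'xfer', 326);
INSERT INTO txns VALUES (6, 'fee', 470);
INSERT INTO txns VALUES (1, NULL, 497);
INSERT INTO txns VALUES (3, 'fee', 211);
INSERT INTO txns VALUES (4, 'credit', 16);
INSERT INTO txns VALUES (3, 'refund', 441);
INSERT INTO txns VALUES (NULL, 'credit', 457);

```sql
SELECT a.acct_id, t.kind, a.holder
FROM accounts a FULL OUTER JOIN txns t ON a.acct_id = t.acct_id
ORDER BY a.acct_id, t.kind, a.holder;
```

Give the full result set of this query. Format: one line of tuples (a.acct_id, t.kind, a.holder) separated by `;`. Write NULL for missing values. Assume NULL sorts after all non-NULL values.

(3, fee, Quinn); (3, refund, Quinn); (4, credit, Dave); (5, NULL, Grace); (5, NULL, Omar); (5, NULL, Raj); (8, NULL, Frank); (NULL, credit, NULL); (NULL, fee, NULL); (NULL, xfer, NULL); (NULL, xfer, NULL); (NULL, NULL, Xin); (NULL, NULL, NULL)

FULL OUTER JOIN keeps every row from both sides; unmatched rows get NULL for the other side's columns.
Matching on a.acct_id = t.acct_id. A NULL in a compared column never satisfies the condition.
- acct_id=5: no t row matches, row kept with t columns NULL.
- acct_id=NULL: no t row matches, row kept with t columns NULL.
- acct_id=5: no t row matches, row kept with t columns NULL.
- acct_id=5: no t row matches, row kept with t columns NULL.
- acct_id=8: no t row matches, row kept with t columns NULL.
- acct_id=3: 2 matching t row(s), so 2 row(s) emitted.
- acct_id=4: 1 matching t row(s), so 1 row(s) emitted.
- 5 t row(s) had no a match → kept, a columns NULL.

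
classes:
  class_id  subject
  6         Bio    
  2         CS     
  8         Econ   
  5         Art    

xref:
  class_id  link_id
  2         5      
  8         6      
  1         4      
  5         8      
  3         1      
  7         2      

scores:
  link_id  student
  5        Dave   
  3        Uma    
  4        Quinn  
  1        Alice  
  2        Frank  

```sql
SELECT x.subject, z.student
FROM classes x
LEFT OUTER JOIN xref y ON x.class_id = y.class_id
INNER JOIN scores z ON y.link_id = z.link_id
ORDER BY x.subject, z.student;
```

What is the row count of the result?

Evaluate left to right. First `classes x LEFT JOIN xref y` on class_id: 4 row(s).
Then INNER JOIN `scores z` on link_id: keep only rows whose y.link_id appears in z.
Result: 1 row(s).

1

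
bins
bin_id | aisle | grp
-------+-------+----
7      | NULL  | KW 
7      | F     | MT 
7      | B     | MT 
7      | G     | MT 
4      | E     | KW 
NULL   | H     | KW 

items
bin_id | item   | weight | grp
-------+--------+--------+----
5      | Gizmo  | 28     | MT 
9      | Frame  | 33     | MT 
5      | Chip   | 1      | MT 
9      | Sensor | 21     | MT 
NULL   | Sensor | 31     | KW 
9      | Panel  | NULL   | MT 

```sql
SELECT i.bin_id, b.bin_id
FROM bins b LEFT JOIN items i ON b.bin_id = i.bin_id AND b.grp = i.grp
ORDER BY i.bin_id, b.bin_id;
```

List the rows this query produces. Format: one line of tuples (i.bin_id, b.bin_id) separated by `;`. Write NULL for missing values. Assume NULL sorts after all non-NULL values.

(NULL, 4); (NULL, 7); (NULL, 7); (NULL, 7); (NULL, 7); (NULL, NULL)

LEFT JOIN keeps every row from `bins`; unmatched rows get NULL for `items`'s columns.
Matching on b.bin_id = i.bin_id AND b.grp = i.grp. A NULL in a compared column never satisfies the condition.
Matched pairs: 0; unmatched b rows kept: 6.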